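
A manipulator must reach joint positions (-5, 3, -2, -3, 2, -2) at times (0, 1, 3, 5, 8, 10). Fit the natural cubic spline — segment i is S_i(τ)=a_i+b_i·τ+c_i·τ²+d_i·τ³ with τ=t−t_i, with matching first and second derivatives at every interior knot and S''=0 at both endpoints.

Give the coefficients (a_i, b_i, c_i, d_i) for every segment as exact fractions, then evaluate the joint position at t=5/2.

Δ: Δ0=8, Δ1=-5/2, Δ2=-1/2, Δ3=5/3, Δ4=-2
row 1: diag=6, rhs=-63; c'=1/3, d'=-21/2
row 2: denom=8−2·1/3=22/3; d'=(12−2·-21/2)/(22/3)=9/2
row 3: denom=10−2·3/11=104/11; d'=(13−2·9/2)/(104/11)=11/26
row 4: denom=10−3·33/104=941/104; d'=(-22−3·11/26)/(941/104)=-2420/941
back: M4=-2420/941
back: M3=11/26−33/104·-2420/941=1166/941
back: M2=9/2−3/11·1166/941=7833/1882
back: M1=-21/2−1/3·7833/1882=-11186/941
M: M0=0, M1=-11186/941, M2=7833/1882, M3=1166/941, M4=-2420/941, M5=0
seg 0: a=-5, c=M0/2=0, d=(M1−M0)/(6·1)=-5593/2823, b=Δ0−h0·(2M0+M1)/6=28177/2823
seg 1: a=3, c=M1/2=-5593/941, d=(M2−M1)/(6·2)=30205/22584, b=Δ1−h1·(2M1+M2)/6=11398/2823
seg 2: a=-2, c=M2/2=7833/3764, d=(M3−M2)/(6·2)=-5501/22584, b=Δ2−h2·(2M2+M3)/6=-20821/5646
seg 3: a=-3, c=M3/2=583/941, d=(M4−M3)/(6·3)=-1793/8469, b=Δ3−h3·(2M3+M4)/6=4837/2823
seg 4: a=2, c=M4/2=-1210/941, d=(M5−M4)/(6·2)=605/2823, b=Δ4−h4·(2M4+M5)/6=-806/2823
t_q=5/2 → seg 1, τ=3/2; S=3+11398/2823·τ+-5593/941·τ²+30205/22584·τ³=11861/60224

  seg 0: a=-5 b=28177/2823 c=0 d=-5593/2823
  seg 1: a=3 b=11398/2823 c=-5593/941 d=30205/22584
  seg 2: a=-2 b=-20821/5646 c=7833/3764 d=-5501/22584
  seg 3: a=-3 b=4837/2823 c=583/941 d=-1793/8469
  seg 4: a=2 b=-806/2823 c=-1210/941 d=605/2823
S(5/2) = 11861/60224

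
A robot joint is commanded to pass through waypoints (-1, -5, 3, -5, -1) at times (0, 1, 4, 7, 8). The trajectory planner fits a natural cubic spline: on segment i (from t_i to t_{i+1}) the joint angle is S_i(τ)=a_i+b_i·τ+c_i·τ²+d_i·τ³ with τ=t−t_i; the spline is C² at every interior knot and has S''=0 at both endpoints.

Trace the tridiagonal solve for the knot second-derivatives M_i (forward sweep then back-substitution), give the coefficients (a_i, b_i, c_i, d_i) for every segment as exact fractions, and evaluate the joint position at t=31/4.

Δ: Δ0=-4, Δ1=8/3, Δ2=-8/3, Δ3=4
row 1: diag=8, rhs=40; c'=3/8, d'=5
row 2: denom=12−3·3/8=87/8; d'=(-32−3·5)/(87/8)=-376/87
row 3: denom=8−3·8/29=208/29; d'=(40−3·-376/87)/(208/29)=96/13
back: M3=96/13
back: M2=-376/87−8/29·96/13=-248/39
back: M1=5−3/8·-248/39=96/13
M: M0=0, M1=96/13, M2=-248/39, M3=96/13, M4=0
seg 0: a=-1, c=M0/2=0, d=(M1−M0)/(6·1)=16/13, b=Δ0−h0·(2M0+M1)/6=-68/13
seg 1: a=-5, c=M1/2=48/13, d=(M2−M1)/(6·3)=-268/351, b=Δ1−h1·(2M1+M2)/6=-20/13
seg 2: a=3, c=M2/2=-124/39, d=(M3−M2)/(6·3)=268/351, b=Δ2−h2·(2M2+M3)/6=0
seg 3: a=-5, c=M3/2=48/13, d=(M4−M3)/(6·1)=-16/13, b=Δ3−h3·(2M3+M4)/6=20/13
t_q=31/4 → seg 3, τ=3/4; S=-5+20/13·τ+48/13·τ²+-16/13·τ³=-119/52

  seg 0: a=-1 b=-68/13 c=0 d=16/13
  seg 1: a=-5 b=-20/13 c=48/13 d=-268/351
  seg 2: a=3 b=0 c=-124/39 d=268/351
  seg 3: a=-5 b=20/13 c=48/13 d=-16/13
S(31/4) = -119/52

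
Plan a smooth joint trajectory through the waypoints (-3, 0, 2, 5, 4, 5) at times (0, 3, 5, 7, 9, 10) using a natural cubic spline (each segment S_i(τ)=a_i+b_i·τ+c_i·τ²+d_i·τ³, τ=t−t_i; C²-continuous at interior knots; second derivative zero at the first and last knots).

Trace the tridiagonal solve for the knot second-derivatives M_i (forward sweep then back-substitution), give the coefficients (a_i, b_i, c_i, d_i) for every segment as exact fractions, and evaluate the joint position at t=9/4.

Δ: Δ0=1, Δ1=1, Δ2=3/2, Δ3=-1/2, Δ4=1
row 1: diag=10, rhs=0; c'=1/5, d'=0
row 2: denom=8−2·1/5=38/5; d'=(3−2·0)/(38/5)=15/38
row 3: denom=8−2·5/19=142/19; d'=(-12−2·15/38)/(142/19)=-243/142
row 4: denom=6−2·19/71=388/71; d'=(9−2·-243/142)/(388/71)=441/194
back: M4=441/194
back: M3=-243/142−19/71·441/194=-225/97
back: M2=15/38−5/19·-225/97=195/194
back: M1=0−1/5·195/194=-39/194
M: M0=0, M1=-39/194, M2=195/194, M3=-225/97, M4=441/194, M5=0
seg 0: a=-3, c=M0/2=0, d=(M1−M0)/(6·3)=-13/1164, b=Δ0−h0·(2M0+M1)/6=427/388
seg 1: a=0, c=M1/2=-39/388, d=(M2−M1)/(6·2)=39/388, b=Δ1−h1·(2M1+M2)/6=155/194
seg 2: a=2, c=M2/2=195/388, d=(M3−M2)/(6·2)=-215/776, b=Δ2−h2·(2M2+M3)/6=311/194
seg 3: a=5, c=M3/2=-225/194, d=(M4−M3)/(6·2)=297/776, b=Δ3−h3·(2M3+M4)/6=28/97
seg 4: a=4, c=M4/2=441/388, d=(M5−M4)/(6·1)=-147/388, b=Δ4−h4·(2M4+M5)/6=47/194
t_q=9/4 → seg 0, τ=9/4; S=-3+427/388·τ+0·τ²+-13/1164·τ³=-16167/24832

  seg 0: a=-3 b=427/388 c=0 d=-13/1164
  seg 1: a=0 b=155/194 c=-39/388 d=39/388
  seg 2: a=2 b=311/194 c=195/388 d=-215/776
  seg 3: a=5 b=28/97 c=-225/194 d=297/776
  seg 4: a=4 b=47/194 c=441/388 d=-147/388
S(9/4) = -16167/24832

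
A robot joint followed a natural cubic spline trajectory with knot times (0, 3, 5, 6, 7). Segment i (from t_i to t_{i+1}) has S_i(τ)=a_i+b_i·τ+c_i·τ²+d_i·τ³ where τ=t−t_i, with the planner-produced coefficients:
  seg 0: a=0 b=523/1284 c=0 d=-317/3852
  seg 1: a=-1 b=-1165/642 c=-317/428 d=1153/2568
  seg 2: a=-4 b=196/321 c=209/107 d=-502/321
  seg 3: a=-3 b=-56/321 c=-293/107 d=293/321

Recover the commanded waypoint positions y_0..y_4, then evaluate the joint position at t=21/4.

y_0 = S_0(0) = a_0 = 0
y_1 = S_1(0) = a_1 = -1
y_2 = S_2(0) = a_2 = -4
y_3 = S_3(0) = a_3 = -3
y_4 = S_3(1) = -5
t_q=21/4 is in segment 2 (τ=1/4); S_2(τ)=-12839/3424

y_0=0 y_1=-1 y_2=-4 y_3=-3 y_4=-5
S(21/4) = -12839/3424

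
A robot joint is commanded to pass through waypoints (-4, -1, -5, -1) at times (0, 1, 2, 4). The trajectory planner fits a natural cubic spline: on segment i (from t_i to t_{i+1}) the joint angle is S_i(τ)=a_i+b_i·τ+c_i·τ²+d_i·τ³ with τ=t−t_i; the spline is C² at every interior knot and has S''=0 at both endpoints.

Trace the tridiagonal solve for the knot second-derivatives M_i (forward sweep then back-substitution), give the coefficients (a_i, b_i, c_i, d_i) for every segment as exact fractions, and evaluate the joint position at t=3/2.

  seg 0: a=-4 b=117/23 c=0 d=-48/23
  seg 1: a=-1 b=-27/23 c=-144/23 d=79/23
  seg 2: a=-5 b=-78/23 c=93/23 d=-31/46
S(3/2) = -501/184

Δ: Δ0=3, Δ1=-4, Δ2=2
row 1: diag=4, rhs=-42; c'=1/4, d'=-21/2
row 2: denom=6−1·1/4=23/4; d'=(36−1·-21/2)/(23/4)=186/23
back: M2=186/23
back: M1=-21/2−1/4·186/23=-288/23
M: M0=0, M1=-288/23, M2=186/23, M3=0
seg 0: a=-4, c=M0/2=0, d=(M1−M0)/(6·1)=-48/23, b=Δ0−h0·(2M0+M1)/6=117/23
seg 1: a=-1, c=M1/2=-144/23, d=(M2−M1)/(6·1)=79/23, b=Δ1−h1·(2M1+M2)/6=-27/23
seg 2: a=-5, c=M2/2=93/23, d=(M3−M2)/(6·2)=-31/46, b=Δ2−h2·(2M2+M3)/6=-78/23
t_q=3/2 → seg 1, τ=1/2; S=-1+-27/23·τ+-144/23·τ²+79/23·τ³=-501/184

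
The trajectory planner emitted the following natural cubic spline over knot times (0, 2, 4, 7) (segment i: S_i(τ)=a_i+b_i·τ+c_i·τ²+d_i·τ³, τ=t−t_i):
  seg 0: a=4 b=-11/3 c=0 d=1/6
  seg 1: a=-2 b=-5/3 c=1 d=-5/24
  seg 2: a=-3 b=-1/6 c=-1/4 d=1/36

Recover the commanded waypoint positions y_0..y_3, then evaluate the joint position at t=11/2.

y_0 = S_0(0) = a_0 = 4
y_1 = S_1(0) = a_1 = -2
y_2 = S_2(0) = a_2 = -3
y_3 = S_2(3) = -5
t_q=11/2 is in segment 2 (τ=3/2); S_2(τ)=-119/32

y_0=4 y_1=-2 y_2=-3 y_3=-5
S(11/2) = -119/32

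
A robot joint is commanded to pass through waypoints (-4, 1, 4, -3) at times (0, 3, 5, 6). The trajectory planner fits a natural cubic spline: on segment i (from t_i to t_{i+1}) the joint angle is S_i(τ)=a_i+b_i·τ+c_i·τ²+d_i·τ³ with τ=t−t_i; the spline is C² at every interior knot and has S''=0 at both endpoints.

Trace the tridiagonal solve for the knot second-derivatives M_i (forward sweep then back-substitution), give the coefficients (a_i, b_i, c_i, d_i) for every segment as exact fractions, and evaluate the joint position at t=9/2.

Δ: Δ0=5/3, Δ1=3/2, Δ2=-7
row 1: diag=10, rhs=-1; c'=1/5, d'=-1/10
row 2: denom=6−2·1/5=28/5; d'=(-51−2·-1/10)/(28/5)=-127/14
back: M2=-127/14
back: M1=-1/10−1/5·-127/14=12/7
M: M0=0, M1=12/7, M2=-127/14, M3=0
seg 0: a=-4, c=M0/2=0, d=(M1−M0)/(6·3)=2/21, b=Δ0−h0·(2M0+M1)/6=17/21
seg 1: a=1, c=M1/2=6/7, d=(M2−M1)/(6·2)=-151/168, b=Δ1−h1·(2M1+M2)/6=71/21
seg 2: a=4, c=M2/2=-127/28, d=(M3−M2)/(6·1)=127/84, b=Δ2−h2·(2M2+M3)/6=-167/42
t_q=9/2 → seg 1, τ=3/2; S=1+71/21·τ+6/7·τ²+-151/168·τ³=2225/448

  seg 0: a=-4 b=17/21 c=0 d=2/21
  seg 1: a=1 b=71/21 c=6/7 d=-151/168
  seg 2: a=4 b=-167/42 c=-127/28 d=127/84
S(9/2) = 2225/448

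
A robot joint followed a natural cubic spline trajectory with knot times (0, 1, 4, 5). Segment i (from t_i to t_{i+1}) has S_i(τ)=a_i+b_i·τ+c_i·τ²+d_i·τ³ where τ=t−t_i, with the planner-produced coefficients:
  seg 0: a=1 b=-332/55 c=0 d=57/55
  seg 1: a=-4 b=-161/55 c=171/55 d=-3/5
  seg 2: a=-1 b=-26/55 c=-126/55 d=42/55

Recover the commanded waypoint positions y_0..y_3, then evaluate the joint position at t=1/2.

y_0 = S_0(0) = a_0 = 1
y_1 = S_1(0) = a_1 = -4
y_2 = S_2(0) = a_2 = -1
y_3 = S_2(1) = -3
t_q=1/2 is in segment 0 (τ=1/2); S_0(τ)=-831/440

y_0=1 y_1=-4 y_2=-1 y_3=-3
S(1/2) = -831/440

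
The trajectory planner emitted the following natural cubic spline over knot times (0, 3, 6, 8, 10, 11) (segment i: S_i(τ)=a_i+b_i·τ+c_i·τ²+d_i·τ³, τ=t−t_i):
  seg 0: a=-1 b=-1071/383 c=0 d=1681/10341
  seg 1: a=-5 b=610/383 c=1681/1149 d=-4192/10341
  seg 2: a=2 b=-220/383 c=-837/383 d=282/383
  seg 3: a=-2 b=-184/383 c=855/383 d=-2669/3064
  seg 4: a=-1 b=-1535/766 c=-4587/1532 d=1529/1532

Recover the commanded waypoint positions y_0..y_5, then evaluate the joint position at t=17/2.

y_0=-1 y_1=-5 y_2=2 y_3=-2 y_4=-1 y_5=-5
S(17/2) = -43901/24512

y_0 = S_0(0) = a_0 = -1
y_1 = S_1(0) = a_1 = -5
y_2 = S_2(0) = a_2 = 2
y_3 = S_3(0) = a_3 = -2
y_4 = S_4(0) = a_4 = -1
y_5 = S_4(1) = -5
t_q=17/2 is in segment 3 (τ=1/2); S_3(τ)=-43901/24512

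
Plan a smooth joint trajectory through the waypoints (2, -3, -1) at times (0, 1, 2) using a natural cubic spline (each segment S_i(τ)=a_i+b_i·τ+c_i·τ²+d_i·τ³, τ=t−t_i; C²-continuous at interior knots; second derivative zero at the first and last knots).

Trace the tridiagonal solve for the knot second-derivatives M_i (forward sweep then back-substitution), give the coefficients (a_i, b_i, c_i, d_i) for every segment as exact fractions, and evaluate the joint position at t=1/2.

Δ: Δ0=-5, Δ1=2
row 1: diag=4, rhs=42; c'=1/4, d'=21/2
back: M1=21/2
M: M0=0, M1=21/2, M2=0
seg 0: a=2, c=M0/2=0, d=(M1−M0)/(6·1)=7/4, b=Δ0−h0·(2M0+M1)/6=-27/4
seg 1: a=-3, c=M1/2=21/4, d=(M2−M1)/(6·1)=-7/4, b=Δ1−h1·(2M1+M2)/6=-3/2
t_q=1/2 → seg 0, τ=1/2; S=2+-27/4·τ+0·τ²+7/4·τ³=-37/32

  seg 0: a=2 b=-27/4 c=0 d=7/4
  seg 1: a=-3 b=-3/2 c=21/4 d=-7/4
S(1/2) = -37/32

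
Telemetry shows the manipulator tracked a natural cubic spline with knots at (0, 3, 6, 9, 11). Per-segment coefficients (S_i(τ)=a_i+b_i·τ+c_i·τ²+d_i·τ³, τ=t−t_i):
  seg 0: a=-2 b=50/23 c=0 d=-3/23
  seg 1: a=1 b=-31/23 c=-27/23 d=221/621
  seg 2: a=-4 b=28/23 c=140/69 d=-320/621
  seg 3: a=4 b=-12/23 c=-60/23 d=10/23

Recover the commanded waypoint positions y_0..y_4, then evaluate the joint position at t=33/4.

y_0=-2 y_1=1 y_2=-4 y_3=4 y_4=-4
S(33/4) = 289/92

y_0 = S_0(0) = a_0 = -2
y_1 = S_1(0) = a_1 = 1
y_2 = S_2(0) = a_2 = -4
y_3 = S_3(0) = a_3 = 4
y_4 = S_3(2) = -4
t_q=33/4 is in segment 2 (τ=9/4); S_2(τ)=289/92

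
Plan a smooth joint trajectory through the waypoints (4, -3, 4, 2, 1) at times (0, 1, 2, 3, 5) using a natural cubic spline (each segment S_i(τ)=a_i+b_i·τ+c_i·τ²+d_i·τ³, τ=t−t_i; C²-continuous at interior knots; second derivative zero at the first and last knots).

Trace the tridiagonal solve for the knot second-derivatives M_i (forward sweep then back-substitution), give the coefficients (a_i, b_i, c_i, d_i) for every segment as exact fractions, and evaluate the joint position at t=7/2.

Δ: Δ0=-7, Δ1=7, Δ2=-2, Δ3=-1/2
row 1: diag=4, rhs=84; c'=1/4, d'=21
row 2: denom=4−1·1/4=15/4; d'=(-54−1·21)/(15/4)=-20
row 3: denom=6−1·4/15=86/15; d'=(9−1·-20)/(86/15)=435/86
back: M3=435/86
back: M2=-20−4/15·435/86=-918/43
back: M1=21−1/4·-918/43=2265/86
M: M0=0, M1=2265/86, M2=-918/43, M3=435/86, M4=0
seg 0: a=4, c=M0/2=0, d=(M1−M0)/(6·1)=755/172, b=Δ0−h0·(2M0+M1)/6=-1959/172
seg 1: a=-3, c=M1/2=2265/172, d=(M2−M1)/(6·1)=-1367/172, b=Δ1−h1·(2M1+M2)/6=153/86
seg 2: a=4, c=M2/2=-459/43, d=(M3−M2)/(6·1)=757/172, b=Δ2−h2·(2M2+M3)/6=735/172
seg 3: a=2, c=M3/2=435/172, d=(M4−M3)/(6·2)=-145/344, b=Δ3−h3·(2M3+M4)/6=-333/86
t_q=7/2 → seg 3, τ=1/2; S=2+-333/86·τ+435/172·τ²+-145/344·τ³=1771/2752

  seg 0: a=4 b=-1959/172 c=0 d=755/172
  seg 1: a=-3 b=153/86 c=2265/172 d=-1367/172
  seg 2: a=4 b=735/172 c=-459/43 d=757/172
  seg 3: a=2 b=-333/86 c=435/172 d=-145/344
S(7/2) = 1771/2752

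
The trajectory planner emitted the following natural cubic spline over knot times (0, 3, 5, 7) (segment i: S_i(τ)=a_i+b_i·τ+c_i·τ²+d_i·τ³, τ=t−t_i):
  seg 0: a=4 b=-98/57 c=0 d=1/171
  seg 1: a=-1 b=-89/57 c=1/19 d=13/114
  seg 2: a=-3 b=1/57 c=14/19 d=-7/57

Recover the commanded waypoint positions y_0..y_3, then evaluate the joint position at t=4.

y_0 = S_0(0) = a_0 = 4
y_1 = S_1(0) = a_1 = -1
y_2 = S_2(0) = a_2 = -3
y_3 = S_2(2) = -1
t_q=4 is in segment 1 (τ=1); S_1(τ)=-91/38

y_0=4 y_1=-1 y_2=-3 y_3=-1
S(4) = -91/38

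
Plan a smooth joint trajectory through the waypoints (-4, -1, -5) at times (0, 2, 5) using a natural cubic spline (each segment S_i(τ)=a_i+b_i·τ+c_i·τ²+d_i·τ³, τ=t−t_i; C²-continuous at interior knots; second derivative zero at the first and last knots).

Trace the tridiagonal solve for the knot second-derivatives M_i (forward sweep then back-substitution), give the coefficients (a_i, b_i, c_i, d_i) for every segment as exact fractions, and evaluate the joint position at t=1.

Δ: Δ0=3/2, Δ1=-4/3
row 1: diag=10, rhs=-17; c'=3/10, d'=-17/10
back: M1=-17/10
M: M0=0, M1=-17/10, M2=0
seg 0: a=-4, c=M0/2=0, d=(M1−M0)/(6·2)=-17/120, b=Δ0−h0·(2M0+M1)/6=31/15
seg 1: a=-1, c=M1/2=-17/20, d=(M2−M1)/(6·3)=17/180, b=Δ1−h1·(2M1+M2)/6=11/30
t_q=1 → seg 0, τ=1; S=-4+31/15·τ+0·τ²+-17/120·τ³=-83/40

  seg 0: a=-4 b=31/15 c=0 d=-17/120
  seg 1: a=-1 b=11/30 c=-17/20 d=17/180
S(1) = -83/40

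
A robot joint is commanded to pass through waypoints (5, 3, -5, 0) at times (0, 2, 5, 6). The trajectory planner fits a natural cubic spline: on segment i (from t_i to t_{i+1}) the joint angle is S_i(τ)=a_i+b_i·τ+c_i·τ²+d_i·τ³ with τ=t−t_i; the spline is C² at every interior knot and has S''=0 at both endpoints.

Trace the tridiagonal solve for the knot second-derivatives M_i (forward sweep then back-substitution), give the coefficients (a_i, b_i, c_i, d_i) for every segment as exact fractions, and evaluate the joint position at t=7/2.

  seg 0: a=5 b=5/213 c=0 d=-109/426
  seg 1: a=3 b=-649/213 c=-109/71 d=118/213
  seg 2: a=-5 b=575/213 c=245/71 d=-245/213
S(7/2) = -224/71

Δ: Δ0=-1, Δ1=-8/3, Δ2=5
row 1: diag=10, rhs=-10; c'=3/10, d'=-1
row 2: denom=8−3·3/10=71/10; d'=(46−3·-1)/(71/10)=490/71
back: M2=490/71
back: M1=-1−3/10·490/71=-218/71
M: M0=0, M1=-218/71, M2=490/71, M3=0
seg 0: a=5, c=M0/2=0, d=(M1−M0)/(6·2)=-109/426, b=Δ0−h0·(2M0+M1)/6=5/213
seg 1: a=3, c=M1/2=-109/71, d=(M2−M1)/(6·3)=118/213, b=Δ1−h1·(2M1+M2)/6=-649/213
seg 2: a=-5, c=M2/2=245/71, d=(M3−M2)/(6·1)=-245/213, b=Δ2−h2·(2M2+M3)/6=575/213
t_q=7/2 → seg 1, τ=3/2; S=3+-649/213·τ+-109/71·τ²+118/213·τ³=-224/71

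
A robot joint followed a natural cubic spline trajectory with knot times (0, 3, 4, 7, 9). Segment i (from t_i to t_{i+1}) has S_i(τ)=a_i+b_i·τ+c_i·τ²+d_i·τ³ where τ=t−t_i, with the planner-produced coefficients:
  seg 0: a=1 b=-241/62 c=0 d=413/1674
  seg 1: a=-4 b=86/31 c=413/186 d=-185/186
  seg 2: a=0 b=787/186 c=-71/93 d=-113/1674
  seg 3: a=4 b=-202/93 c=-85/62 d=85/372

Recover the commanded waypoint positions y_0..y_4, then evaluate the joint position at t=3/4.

y_0=1 y_1=-4 y_2=0 y_3=4 y_4=-4
S(3/4) = -7187/3968

y_0 = S_0(0) = a_0 = 1
y_1 = S_1(0) = a_1 = -4
y_2 = S_2(0) = a_2 = 0
y_3 = S_3(0) = a_3 = 4
y_4 = S_3(2) = -4
t_q=3/4 is in segment 0 (τ=3/4); S_0(τ)=-7187/3968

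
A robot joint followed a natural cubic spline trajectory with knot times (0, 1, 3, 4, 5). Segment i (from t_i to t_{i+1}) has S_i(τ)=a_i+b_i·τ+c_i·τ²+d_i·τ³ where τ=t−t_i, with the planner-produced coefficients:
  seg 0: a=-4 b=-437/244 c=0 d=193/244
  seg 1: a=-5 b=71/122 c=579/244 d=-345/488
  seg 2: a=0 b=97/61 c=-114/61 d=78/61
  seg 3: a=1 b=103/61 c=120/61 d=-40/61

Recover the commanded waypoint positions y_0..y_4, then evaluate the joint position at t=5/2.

y_0 = S_0(0) = a_0 = -4
y_1 = S_1(0) = a_1 = -5
y_2 = S_2(0) = a_2 = 0
y_3 = S_3(0) = a_3 = 1
y_4 = S_3(1) = 4
t_q=5/2 is in segment 1 (τ=3/2); S_1(τ)=-4583/3904

y_0=-4 y_1=-5 y_2=0 y_3=1 y_4=4
S(5/2) = -4583/3904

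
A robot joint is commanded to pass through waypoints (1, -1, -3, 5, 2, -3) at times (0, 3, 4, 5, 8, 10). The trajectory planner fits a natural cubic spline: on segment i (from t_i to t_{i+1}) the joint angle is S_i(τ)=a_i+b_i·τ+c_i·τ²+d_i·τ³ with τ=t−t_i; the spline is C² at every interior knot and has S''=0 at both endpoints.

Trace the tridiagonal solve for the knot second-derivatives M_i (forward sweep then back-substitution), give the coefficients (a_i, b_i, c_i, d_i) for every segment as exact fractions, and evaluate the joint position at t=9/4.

  seg 0: a=1 b=197/202 c=0 d=-995/5454
  seg 1: a=-1 b=-399/101 c=-995/606 d=2177/606
  seg 2: a=-3 b=2147/606 c=2768/303 d=-945/202
  seg 3: a=5 b=2357/303 c=-2969/606 d=3587/5454
  seg 4: a=2 b=-2339/606 c=103/101 d=-103/606
S(9/4) = 14431/12928

Δ: Δ0=-2/3, Δ1=-2, Δ2=8, Δ3=-1, Δ4=-5/2
row 1: diag=8, rhs=-8; c'=1/8, d'=-1
row 2: denom=4−1·1/8=31/8; d'=(60−1·-1)/(31/8)=488/31
row 3: denom=8−1·8/31=240/31; d'=(-54−1·488/31)/(240/31)=-1081/120
row 4: denom=10−3·31/80=707/80; d'=(-9−3·-1081/120)/(707/80)=206/101
back: M4=206/101
back: M3=-1081/120−31/80·206/101=-2969/303
back: M2=488/31−8/31·-2969/303=5536/303
back: M1=-1−1/8·5536/303=-995/303
M: M0=0, M1=-995/303, M2=5536/303, M3=-2969/303, M4=206/101, M5=0
seg 0: a=1, c=M0/2=0, d=(M1−M0)/(6·3)=-995/5454, b=Δ0−h0·(2M0+M1)/6=197/202
seg 1: a=-1, c=M1/2=-995/606, d=(M2−M1)/(6·1)=2177/606, b=Δ1−h1·(2M1+M2)/6=-399/101
seg 2: a=-3, c=M2/2=2768/303, d=(M3−M2)/(6·1)=-945/202, b=Δ2−h2·(2M2+M3)/6=2147/606
seg 3: a=5, c=M3/2=-2969/606, d=(M4−M3)/(6·3)=3587/5454, b=Δ3−h3·(2M3+M4)/6=2357/303
seg 4: a=2, c=M4/2=103/101, d=(M5−M4)/(6·2)=-103/606, b=Δ4−h4·(2M4+M5)/6=-2339/606
t_q=9/4 → seg 0, τ=9/4; S=1+197/202·τ+0·τ²+-995/5454·τ³=14431/12928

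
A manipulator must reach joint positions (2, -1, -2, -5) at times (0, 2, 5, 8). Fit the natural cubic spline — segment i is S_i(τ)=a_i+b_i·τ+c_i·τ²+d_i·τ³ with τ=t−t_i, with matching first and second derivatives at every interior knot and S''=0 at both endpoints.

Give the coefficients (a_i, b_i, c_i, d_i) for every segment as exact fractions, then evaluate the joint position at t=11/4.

Δ: Δ0=-3/2, Δ1=-1/3, Δ2=-1
row 1: diag=10, rhs=7; c'=3/10, d'=7/10
row 2: denom=12−3·3/10=111/10; d'=(-4−3·7/10)/(111/10)=-61/111
back: M2=-61/111
back: M1=7/10−3/10·-61/111=32/37
M: M0=0, M1=32/37, M2=-61/111, M3=0
seg 0: a=2, c=M0/2=0, d=(M1−M0)/(6·2)=8/111, b=Δ0−h0·(2M0+M1)/6=-397/222
seg 1: a=-1, c=M1/2=16/37, d=(M2−M1)/(6·3)=-157/1998, b=Δ1−h1·(2M1+M2)/6=-205/222
seg 2: a=-2, c=M2/2=-61/222, d=(M3−M2)/(6·3)=61/1998, b=Δ2−h2·(2M2+M3)/6=-50/111
t_q=11/4 → seg 1, τ=3/4; S=-1+-205/222·τ+16/37·τ²+-157/1998·τ³=-7021/4736

  seg 0: a=2 b=-397/222 c=0 d=8/111
  seg 1: a=-1 b=-205/222 c=16/37 d=-157/1998
  seg 2: a=-2 b=-50/111 c=-61/222 d=61/1998
S(11/4) = -7021/4736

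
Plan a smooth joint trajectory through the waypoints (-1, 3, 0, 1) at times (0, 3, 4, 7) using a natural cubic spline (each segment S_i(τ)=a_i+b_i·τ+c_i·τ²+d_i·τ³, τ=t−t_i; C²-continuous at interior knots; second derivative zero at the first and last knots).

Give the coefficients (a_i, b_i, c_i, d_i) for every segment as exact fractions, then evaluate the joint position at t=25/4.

Δ: Δ0=4/3, Δ1=-3, Δ2=1/3
row 1: diag=8, rhs=-26; c'=1/8, d'=-13/4
row 2: denom=8−1·1/8=63/8; d'=(20−1·-13/4)/(63/8)=62/21
back: M2=62/21
back: M1=-13/4−1/8·62/21=-76/21
M: M0=0, M1=-76/21, M2=62/21, M3=0
seg 0: a=-1, c=M0/2=0, d=(M1−M0)/(6·3)=-38/189, b=Δ0−h0·(2M0+M1)/6=22/7
seg 1: a=3, c=M1/2=-38/21, d=(M2−M1)/(6·1)=23/21, b=Δ1−h1·(2M1+M2)/6=-16/7
seg 2: a=0, c=M2/2=31/21, d=(M3−M2)/(6·3)=-31/189, b=Δ2−h2·(2M2+M3)/6=-55/21
t_q=25/4 → seg 2, τ=9/4; S=0+-55/21·τ+31/21·τ²+-31/189·τ³=-129/448

  seg 0: a=-1 b=22/7 c=0 d=-38/189
  seg 1: a=3 b=-16/7 c=-38/21 d=23/21
  seg 2: a=0 b=-55/21 c=31/21 d=-31/189
S(25/4) = -129/448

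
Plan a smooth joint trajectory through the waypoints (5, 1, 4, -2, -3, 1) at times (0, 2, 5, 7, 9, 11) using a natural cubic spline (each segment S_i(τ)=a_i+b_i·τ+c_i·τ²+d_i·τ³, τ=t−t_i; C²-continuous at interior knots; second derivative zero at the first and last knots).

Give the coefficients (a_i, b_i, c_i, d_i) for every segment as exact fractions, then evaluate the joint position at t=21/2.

Δ: Δ0=-2, Δ1=1, Δ2=-3, Δ3=-1/2, Δ4=2
row 1: diag=10, rhs=18; c'=3/10, d'=9/5
row 2: denom=10−3·3/10=91/10; d'=(-24−3·9/5)/(91/10)=-42/13
row 3: denom=8−2·20/91=688/91; d'=(15−2·-42/13)/(688/91)=1953/688
row 4: denom=8−2·91/344=1285/172; d'=(15−2·1953/688)/(1285/172)=3207/2570
back: M4=3207/2570
back: M3=1953/688−91/344·3207/2570=6447/2570
back: M2=-42/13−20/91·6447/2570=-972/257
back: M1=9/5−3/10·-972/257=3771/1285
M: M0=0, M1=3771/1285, M2=-972/257, M3=6447/2570, M4=3207/2570, M5=0
seg 0: a=5, c=M0/2=0, d=(M1−M0)/(6·2)=1257/5140, b=Δ0−h0·(2M0+M1)/6=-3827/1285
seg 1: a=1, c=M1/2=3771/2570, d=(M2−M1)/(6·3)=-959/2570, b=Δ1−h1·(2M1+M2)/6=-56/1285
seg 2: a=4, c=M2/2=-486/257, d=(M3−M2)/(6·2)=5389/10280, b=Δ2−h2·(2M2+M3)/6=-3379/2570
seg 3: a=-2, c=M3/2=6447/5140, d=(M4−M3)/(6·2)=-27/257, b=Δ3−h3·(2M3+M4)/6=-3326/1285
seg 4: a=-3, c=M4/2=3207/5140, d=(M5−M4)/(6·2)=-1069/10280, b=Δ4−h4·(2M4+M5)/6=1501/1285
t_q=21/2 → seg 4, τ=3/2; S=-3+1501/1285·τ+3207/5140·τ²+-1069/10280·τ³=-3207/16448

  seg 0: a=5 b=-3827/1285 c=0 d=1257/5140
  seg 1: a=1 b=-56/1285 c=3771/2570 d=-959/2570
  seg 2: a=4 b=-3379/2570 c=-486/257 d=5389/10280
  seg 3: a=-2 b=-3326/1285 c=6447/5140 d=-27/257
  seg 4: a=-3 b=1501/1285 c=3207/5140 d=-1069/10280
S(21/2) = -3207/16448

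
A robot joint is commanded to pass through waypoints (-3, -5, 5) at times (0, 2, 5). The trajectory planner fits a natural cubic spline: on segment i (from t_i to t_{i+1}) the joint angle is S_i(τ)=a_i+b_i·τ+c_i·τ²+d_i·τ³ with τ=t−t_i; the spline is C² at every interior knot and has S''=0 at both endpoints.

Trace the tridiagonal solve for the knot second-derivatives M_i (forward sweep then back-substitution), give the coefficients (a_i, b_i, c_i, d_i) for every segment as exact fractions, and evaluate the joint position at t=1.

Δ: Δ0=-1, Δ1=10/3
row 1: diag=10, rhs=26; c'=3/10, d'=13/5
back: M1=13/5
M: M0=0, M1=13/5, M2=0
seg 0: a=-3, c=M0/2=0, d=(M1−M0)/(6·2)=13/60, b=Δ0−h0·(2M0+M1)/6=-28/15
seg 1: a=-5, c=M1/2=13/10, d=(M2−M1)/(6·3)=-13/90, b=Δ1−h1·(2M1+M2)/6=11/15
t_q=1 → seg 0, τ=1; S=-3+-28/15·τ+0·τ²+13/60·τ³=-93/20

  seg 0: a=-3 b=-28/15 c=0 d=13/60
  seg 1: a=-5 b=11/15 c=13/10 d=-13/90
S(1) = -93/20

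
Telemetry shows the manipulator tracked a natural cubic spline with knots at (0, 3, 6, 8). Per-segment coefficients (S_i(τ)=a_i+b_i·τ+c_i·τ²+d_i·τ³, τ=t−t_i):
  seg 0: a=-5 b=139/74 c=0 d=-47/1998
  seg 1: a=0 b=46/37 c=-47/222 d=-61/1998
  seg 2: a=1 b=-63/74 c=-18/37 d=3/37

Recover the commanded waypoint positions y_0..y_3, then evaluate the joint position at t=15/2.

y_0=-5 y_1=0 y_2=1 y_3=-2
S(15/2) = -325/296

y_0 = S_0(0) = a_0 = -5
y_1 = S_1(0) = a_1 = 0
y_2 = S_2(0) = a_2 = 1
y_3 = S_2(2) = -2
t_q=15/2 is in segment 2 (τ=3/2); S_2(τ)=-325/296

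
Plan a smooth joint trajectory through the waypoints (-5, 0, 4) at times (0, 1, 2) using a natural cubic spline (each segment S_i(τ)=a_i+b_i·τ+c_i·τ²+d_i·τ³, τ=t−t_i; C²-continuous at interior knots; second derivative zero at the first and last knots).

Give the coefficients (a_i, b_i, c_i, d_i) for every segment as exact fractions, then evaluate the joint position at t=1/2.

  seg 0: a=-5 b=21/4 c=0 d=-1/4
  seg 1: a=0 b=9/2 c=-3/4 d=1/4
S(1/2) = -77/32

Δ: Δ0=5, Δ1=4
row 1: diag=4, rhs=-6; c'=1/4, d'=-3/2
back: M1=-3/2
M: M0=0, M1=-3/2, M2=0
seg 0: a=-5, c=M0/2=0, d=(M1−M0)/(6·1)=-1/4, b=Δ0−h0·(2M0+M1)/6=21/4
seg 1: a=0, c=M1/2=-3/4, d=(M2−M1)/(6·1)=1/4, b=Δ1−h1·(2M1+M2)/6=9/2
t_q=1/2 → seg 0, τ=1/2; S=-5+21/4·τ+0·τ²+-1/4·τ³=-77/32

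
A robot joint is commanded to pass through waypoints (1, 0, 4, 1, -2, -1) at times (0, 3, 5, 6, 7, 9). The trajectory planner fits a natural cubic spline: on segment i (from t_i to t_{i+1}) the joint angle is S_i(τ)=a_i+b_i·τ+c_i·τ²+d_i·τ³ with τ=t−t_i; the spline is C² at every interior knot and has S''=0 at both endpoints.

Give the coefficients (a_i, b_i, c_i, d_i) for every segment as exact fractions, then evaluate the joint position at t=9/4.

  seg 0: a=1 b=-6007/3684 c=0 d=177/1228
  seg 1: a=0 b=4165/1842 c=1593/1228 d=-1315/1842
  seg 2: a=4 b=-2057/1842 c=-3667/1228 d=4063/3684
  seg 3: a=1 b=-13927/3684 c=99/307 d=1687/3684
  seg 4: a=-2 b=-3245/1842 c=2083/1228 d=-2083/7368
S(9/4) = -80711/78592

Δ: Δ0=-1/3, Δ1=2, Δ2=-3, Δ3=-3, Δ4=1/2
row 1: diag=10, rhs=14; c'=1/5, d'=7/5
row 2: denom=6−2·1/5=28/5; d'=(-30−2·7/5)/(28/5)=-41/7
row 3: denom=4−1·5/28=107/28; d'=(0−1·-41/7)/(107/28)=164/107
row 4: denom=6−1·28/107=614/107; d'=(21−1·164/107)/(614/107)=2083/614
back: M4=2083/614
back: M3=164/107−28/107·2083/614=198/307
back: M2=-41/7−5/28·198/307=-3667/614
back: M1=7/5−1/5·-3667/614=1593/614
M: M0=0, M1=1593/614, M2=-3667/614, M3=198/307, M4=2083/614, M5=0
seg 0: a=1, c=M0/2=0, d=(M1−M0)/(6·3)=177/1228, b=Δ0−h0·(2M0+M1)/6=-6007/3684
seg 1: a=0, c=M1/2=1593/1228, d=(M2−M1)/(6·2)=-1315/1842, b=Δ1−h1·(2M1+M2)/6=4165/1842
seg 2: a=4, c=M2/2=-3667/1228, d=(M3−M2)/(6·1)=4063/3684, b=Δ2−h2·(2M2+M3)/6=-2057/1842
seg 3: a=1, c=M3/2=99/307, d=(M4−M3)/(6·1)=1687/3684, b=Δ3−h3·(2M3+M4)/6=-13927/3684
seg 4: a=-2, c=M4/2=2083/1228, d=(M5−M4)/(6·2)=-2083/7368, b=Δ4−h4·(2M4+M5)/6=-3245/1842
t_q=9/4 → seg 0, τ=9/4; S=1+-6007/3684·τ+0·τ²+177/1228·τ³=-80711/78592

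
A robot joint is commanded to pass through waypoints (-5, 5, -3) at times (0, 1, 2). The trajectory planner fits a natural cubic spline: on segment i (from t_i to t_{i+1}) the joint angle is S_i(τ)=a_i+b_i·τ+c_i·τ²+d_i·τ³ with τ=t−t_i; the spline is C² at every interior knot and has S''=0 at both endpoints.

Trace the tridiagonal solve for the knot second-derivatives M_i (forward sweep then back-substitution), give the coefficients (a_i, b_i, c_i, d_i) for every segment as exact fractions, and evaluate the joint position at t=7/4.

Δ: Δ0=10, Δ1=-8
row 1: diag=4, rhs=-108; c'=1/4, d'=-27
back: M1=-27
M: M0=0, M1=-27, M2=0
seg 0: a=-5, c=M0/2=0, d=(M1−M0)/(6·1)=-9/2, b=Δ0−h0·(2M0+M1)/6=29/2
seg 1: a=5, c=M1/2=-27/2, d=(M2−M1)/(6·1)=9/2, b=Δ1−h1·(2M1+M2)/6=1
t_q=7/4 → seg 1, τ=3/4; S=5+1·τ+-27/2·τ²+9/2·τ³=7/128

  seg 0: a=-5 b=29/2 c=0 d=-9/2
  seg 1: a=5 b=1 c=-27/2 d=9/2
S(7/4) = 7/128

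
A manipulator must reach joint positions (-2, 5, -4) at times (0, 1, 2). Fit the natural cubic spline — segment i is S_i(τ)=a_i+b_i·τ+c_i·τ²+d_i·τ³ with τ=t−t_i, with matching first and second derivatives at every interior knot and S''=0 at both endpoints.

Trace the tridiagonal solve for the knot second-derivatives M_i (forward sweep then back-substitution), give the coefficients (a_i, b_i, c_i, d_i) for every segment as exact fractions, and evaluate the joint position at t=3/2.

Δ: Δ0=7, Δ1=-9
row 1: diag=4, rhs=-96; c'=1/4, d'=-24
back: M1=-24
M: M0=0, M1=-24, M2=0
seg 0: a=-2, c=M0/2=0, d=(M1−M0)/(6·1)=-4, b=Δ0−h0·(2M0+M1)/6=11
seg 1: a=5, c=M1/2=-12, d=(M2−M1)/(6·1)=4, b=Δ1−h1·(2M1+M2)/6=-1
t_q=3/2 → seg 1, τ=1/2; S=5+-1·τ+-12·τ²+4·τ³=2

  seg 0: a=-2 b=11 c=0 d=-4
  seg 1: a=5 b=-1 c=-12 d=4
S(3/2) = 2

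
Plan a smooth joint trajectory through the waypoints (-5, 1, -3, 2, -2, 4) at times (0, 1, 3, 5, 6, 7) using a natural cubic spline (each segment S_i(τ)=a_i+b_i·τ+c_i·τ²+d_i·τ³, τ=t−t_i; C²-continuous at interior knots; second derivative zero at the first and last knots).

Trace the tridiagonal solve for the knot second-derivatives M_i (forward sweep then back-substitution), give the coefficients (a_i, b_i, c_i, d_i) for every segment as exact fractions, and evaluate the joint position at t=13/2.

  seg 0: a=-5 b=7191/916 c=0 d=-1695/916
  seg 1: a=1 b=1053/458 c=-5085/916 d=779/458
  seg 2: a=-3 b=231/458 c=4263/916 d=-3349/1832
  seg 3: a=2 b=-645/229 c=-1446/229 d=1175/229
  seg 4: a=-2 b=-12/229 c=2079/229 d=-693/229
S(13/2) = -247/1832

Δ: Δ0=6, Δ1=-2, Δ2=5/2, Δ3=-4, Δ4=6
row 1: diag=6, rhs=-48; c'=1/3, d'=-8
row 2: denom=8−2·1/3=22/3; d'=(27−2·-8)/(22/3)=129/22
row 3: denom=6−2·3/11=60/11; d'=(-39−2·129/22)/(60/11)=-93/10
row 4: denom=4−1·11/60=229/60; d'=(60−1·-93/10)/(229/60)=4158/229
back: M4=4158/229
back: M3=-93/10−11/60·4158/229=-2892/229
back: M2=129/22−3/11·-2892/229=4263/458
back: M1=-8−1/3·4263/458=-5085/458
M: M0=0, M1=-5085/458, M2=4263/458, M3=-2892/229, M4=4158/229, M5=0
seg 0: a=-5, c=M0/2=0, d=(M1−M0)/(6·1)=-1695/916, b=Δ0−h0·(2M0+M1)/6=7191/916
seg 1: a=1, c=M1/2=-5085/916, d=(M2−M1)/(6·2)=779/458, b=Δ1−h1·(2M1+M2)/6=1053/458
seg 2: a=-3, c=M2/2=4263/916, d=(M3−M2)/(6·2)=-3349/1832, b=Δ2−h2·(2M2+M3)/6=231/458
seg 3: a=2, c=M3/2=-1446/229, d=(M4−M3)/(6·1)=1175/229, b=Δ3−h3·(2M3+M4)/6=-645/229
seg 4: a=-2, c=M4/2=2079/229, d=(M5−M4)/(6·1)=-693/229, b=Δ4−h4·(2M4+M5)/6=-12/229
t_q=13/2 → seg 4, τ=1/2; S=-2+-12/229·τ+2079/229·τ²+-693/229·τ³=-247/1832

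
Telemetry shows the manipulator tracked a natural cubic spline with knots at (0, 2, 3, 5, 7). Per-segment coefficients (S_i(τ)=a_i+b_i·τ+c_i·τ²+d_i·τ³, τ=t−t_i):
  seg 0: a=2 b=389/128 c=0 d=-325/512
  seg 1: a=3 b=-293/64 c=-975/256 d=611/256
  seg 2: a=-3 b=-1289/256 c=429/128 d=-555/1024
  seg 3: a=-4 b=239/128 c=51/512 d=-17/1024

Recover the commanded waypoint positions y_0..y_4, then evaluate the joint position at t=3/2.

y_0 = S_0(0) = a_0 = 2
y_1 = S_1(0) = a_1 = 3
y_2 = S_2(0) = a_2 = -3
y_3 = S_3(0) = a_3 = -4
y_4 = S_3(2) = 0
t_q=3/2 is in segment 0 (τ=3/2); S_0(τ)=18089/4096

y_0=2 y_1=3 y_2=-3 y_3=-4 y_4=0
S(3/2) = 18089/4096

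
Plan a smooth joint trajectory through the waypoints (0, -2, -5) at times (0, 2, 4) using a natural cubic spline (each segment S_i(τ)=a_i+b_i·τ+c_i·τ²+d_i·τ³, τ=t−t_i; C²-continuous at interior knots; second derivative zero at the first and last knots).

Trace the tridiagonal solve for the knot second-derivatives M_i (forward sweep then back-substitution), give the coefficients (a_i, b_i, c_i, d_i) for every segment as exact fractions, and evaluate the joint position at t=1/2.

Δ: Δ0=-1, Δ1=-3/2
row 1: diag=8, rhs=-3; c'=1/4, d'=-3/8
back: M1=-3/8
M: M0=0, M1=-3/8, M2=0
seg 0: a=0, c=M0/2=0, d=(M1−M0)/(6·2)=-1/32, b=Δ0−h0·(2M0+M1)/6=-7/8
seg 1: a=-2, c=M1/2=-3/16, d=(M2−M1)/(6·2)=1/32, b=Δ1−h1·(2M1+M2)/6=-5/4
t_q=1/2 → seg 0, τ=1/2; S=0+-7/8·τ+0·τ²+-1/32·τ³=-113/256

  seg 0: a=0 b=-7/8 c=0 d=-1/32
  seg 1: a=-2 b=-5/4 c=-3/16 d=1/32
S(1/2) = -113/256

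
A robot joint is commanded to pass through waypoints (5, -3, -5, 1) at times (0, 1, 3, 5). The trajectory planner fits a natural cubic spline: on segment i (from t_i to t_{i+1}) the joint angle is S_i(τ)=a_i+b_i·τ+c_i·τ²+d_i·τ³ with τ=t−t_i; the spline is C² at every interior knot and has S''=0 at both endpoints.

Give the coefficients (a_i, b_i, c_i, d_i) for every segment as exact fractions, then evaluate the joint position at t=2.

  seg 0: a=5 b=-100/11 c=0 d=12/11
  seg 1: a=-3 b=-64/11 c=36/11 d=-19/44
  seg 2: a=-5 b=23/11 c=15/22 d=-5/44
S(2) = -263/44

Δ: Δ0=-8, Δ1=-1, Δ2=3
row 1: diag=6, rhs=42; c'=1/3, d'=7
row 2: denom=8−2·1/3=22/3; d'=(24−2·7)/(22/3)=15/11
back: M2=15/11
back: M1=7−1/3·15/11=72/11
M: M0=0, M1=72/11, M2=15/11, M3=0
seg 0: a=5, c=M0/2=0, d=(M1−M0)/(6·1)=12/11, b=Δ0−h0·(2M0+M1)/6=-100/11
seg 1: a=-3, c=M1/2=36/11, d=(M2−M1)/(6·2)=-19/44, b=Δ1−h1·(2M1+M2)/6=-64/11
seg 2: a=-5, c=M2/2=15/22, d=(M3−M2)/(6·2)=-5/44, b=Δ2−h2·(2M2+M3)/6=23/11
t_q=2 → seg 1, τ=1; S=-3+-64/11·τ+36/11·τ²+-19/44·τ³=-263/44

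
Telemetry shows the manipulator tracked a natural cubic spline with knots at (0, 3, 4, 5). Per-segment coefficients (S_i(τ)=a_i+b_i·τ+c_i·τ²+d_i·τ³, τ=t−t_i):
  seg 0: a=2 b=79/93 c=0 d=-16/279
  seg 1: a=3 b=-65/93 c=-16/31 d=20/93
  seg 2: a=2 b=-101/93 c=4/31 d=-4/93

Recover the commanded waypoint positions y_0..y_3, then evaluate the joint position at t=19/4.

y_0 = S_0(0) = a_0 = 2
y_1 = S_1(0) = a_1 = 3
y_2 = S_2(0) = a_2 = 2
y_3 = S_2(1) = 1
t_q=19/4 is in segment 2 (τ=3/4); S_2(τ)=615/496

y_0=2 y_1=3 y_2=2 y_3=1
S(19/4) = 615/496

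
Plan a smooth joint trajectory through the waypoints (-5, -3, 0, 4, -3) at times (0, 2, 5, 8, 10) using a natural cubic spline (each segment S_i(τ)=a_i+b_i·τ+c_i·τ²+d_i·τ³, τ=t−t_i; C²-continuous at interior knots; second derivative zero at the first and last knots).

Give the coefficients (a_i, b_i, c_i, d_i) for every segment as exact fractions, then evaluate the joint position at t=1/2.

Δ: Δ0=1, Δ1=1, Δ2=4/3, Δ3=-7/2
row 1: diag=10, rhs=0; c'=3/10, d'=0
row 2: denom=12−3·3/10=111/10; d'=(2−3·0)/(111/10)=20/111
row 3: denom=10−3·10/37=340/37; d'=(-29−3·20/111)/(340/37)=-1093/340
back: M3=-1093/340
back: M2=20/111−10/37·-1093/340=107/102
back: M1=0−3/10·107/102=-107/340
M: M0=0, M1=-107/340, M2=107/102, M3=-1093/340, M4=0
seg 0: a=-5, c=M0/2=0, d=(M1−M0)/(6·2)=-107/4080, b=Δ0−h0·(2M0+M1)/6=1127/1020
seg 1: a=-3, c=M1/2=-107/680, d=(M2−M1)/(6·3)=1391/18360, b=Δ1−h1·(2M1+M2)/6=403/510
seg 2: a=0, c=M2/2=107/204, d=(M3−M2)/(6·3)=-4349/18360, b=Δ2−h2·(2M2+M3)/6=227/120
seg 3: a=4, c=M3/2=-1093/680, d=(M4−M3)/(6·2)=1093/4080, b=Δ3−h3·(2M3+M4)/6=-346/255
t_q=1/2 → seg 0, τ=1/2; S=-5+1127/1020·τ+0·τ²+-107/4080·τ³=-9685/2176

  seg 0: a=-5 b=1127/1020 c=0 d=-107/4080
  seg 1: a=-3 b=403/510 c=-107/680 d=1391/18360
  seg 2: a=0 b=227/120 c=107/204 d=-4349/18360
  seg 3: a=4 b=-346/255 c=-1093/680 d=1093/4080
S(1/2) = -9685/2176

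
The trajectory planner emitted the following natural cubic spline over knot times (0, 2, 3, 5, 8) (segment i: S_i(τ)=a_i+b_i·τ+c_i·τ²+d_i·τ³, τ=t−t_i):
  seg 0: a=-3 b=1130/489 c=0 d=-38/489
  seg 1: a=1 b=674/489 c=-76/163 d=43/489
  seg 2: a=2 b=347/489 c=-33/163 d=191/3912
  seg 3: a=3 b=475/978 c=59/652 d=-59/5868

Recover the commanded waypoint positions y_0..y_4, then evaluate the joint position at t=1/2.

y_0 = S_0(0) = a_0 = -3
y_1 = S_1(0) = a_1 = 1
y_2 = S_2(0) = a_2 = 2
y_3 = S_3(0) = a_3 = 3
y_4 = S_3(3) = 5
t_q=1/2 is in segment 0 (τ=1/2); S_0(τ)=-1209/652

y_0=-3 y_1=1 y_2=2 y_3=3 y_4=5
S(1/2) = -1209/652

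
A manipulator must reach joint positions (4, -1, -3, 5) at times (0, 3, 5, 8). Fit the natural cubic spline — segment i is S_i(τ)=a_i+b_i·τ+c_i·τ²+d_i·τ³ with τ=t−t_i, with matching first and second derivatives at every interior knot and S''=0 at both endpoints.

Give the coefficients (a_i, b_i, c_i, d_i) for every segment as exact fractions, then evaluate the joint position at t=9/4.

  seg 0: a=4 b=-79/48 c=0 d=-1/432
  seg 1: a=-1 b=-41/24 c=-1/48 d=3/16
  seg 2: a=-3 b=11/24 c=53/48 d=-53/432
S(9/4) = 277/1024

Δ: Δ0=-5/3, Δ1=-1, Δ2=8/3
row 1: diag=10, rhs=4; c'=1/5, d'=2/5
row 2: denom=10−2·1/5=48/5; d'=(22−2·2/5)/(48/5)=53/24
back: M2=53/24
back: M1=2/5−1/5·53/24=-1/24
M: M0=0, M1=-1/24, M2=53/24, M3=0
seg 0: a=4, c=M0/2=0, d=(M1−M0)/(6·3)=-1/432, b=Δ0−h0·(2M0+M1)/6=-79/48
seg 1: a=-1, c=M1/2=-1/48, d=(M2−M1)/(6·2)=3/16, b=Δ1−h1·(2M1+M2)/6=-41/24
seg 2: a=-3, c=M2/2=53/48, d=(M3−M2)/(6·3)=-53/432, b=Δ2−h2·(2M2+M3)/6=11/24
t_q=9/4 → seg 0, τ=9/4; S=4+-79/48·τ+0·τ²+-1/432·τ³=277/1024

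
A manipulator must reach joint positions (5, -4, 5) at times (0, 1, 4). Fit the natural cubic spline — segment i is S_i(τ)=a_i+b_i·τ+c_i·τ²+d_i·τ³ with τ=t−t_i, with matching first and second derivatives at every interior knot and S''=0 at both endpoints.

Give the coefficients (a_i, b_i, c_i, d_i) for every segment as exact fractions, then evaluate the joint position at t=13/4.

Δ: Δ0=-9, Δ1=3
row 1: diag=8, rhs=72; c'=3/8, d'=9
back: M1=9
M: M0=0, M1=9, M2=0
seg 0: a=5, c=M0/2=0, d=(M1−M0)/(6·1)=3/2, b=Δ0−h0·(2M0+M1)/6=-21/2
seg 1: a=-4, c=M1/2=9/2, d=(M2−M1)/(6·3)=-1/2, b=Δ1−h1·(2M1+M2)/6=-6
t_q=13/4 → seg 1, τ=9/4; S=-4+-6·τ+9/2·τ²+-1/2·τ³=-53/128

  seg 0: a=5 b=-21/2 c=0 d=3/2
  seg 1: a=-4 b=-6 c=9/2 d=-1/2
S(13/4) = -53/128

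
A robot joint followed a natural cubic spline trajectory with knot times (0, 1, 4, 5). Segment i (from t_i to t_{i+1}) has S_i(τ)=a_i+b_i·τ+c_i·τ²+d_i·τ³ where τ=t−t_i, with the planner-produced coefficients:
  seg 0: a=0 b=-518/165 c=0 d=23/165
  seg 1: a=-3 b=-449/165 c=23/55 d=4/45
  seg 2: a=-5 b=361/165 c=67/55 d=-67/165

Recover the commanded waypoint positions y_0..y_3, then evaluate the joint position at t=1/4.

y_0=0 y_1=-3 y_2=-5 y_3=-2
S(1/4) = -551/704

y_0 = S_0(0) = a_0 = 0
y_1 = S_1(0) = a_1 = -3
y_2 = S_2(0) = a_2 = -5
y_3 = S_2(1) = -2
t_q=1/4 is in segment 0 (τ=1/4); S_0(τ)=-551/704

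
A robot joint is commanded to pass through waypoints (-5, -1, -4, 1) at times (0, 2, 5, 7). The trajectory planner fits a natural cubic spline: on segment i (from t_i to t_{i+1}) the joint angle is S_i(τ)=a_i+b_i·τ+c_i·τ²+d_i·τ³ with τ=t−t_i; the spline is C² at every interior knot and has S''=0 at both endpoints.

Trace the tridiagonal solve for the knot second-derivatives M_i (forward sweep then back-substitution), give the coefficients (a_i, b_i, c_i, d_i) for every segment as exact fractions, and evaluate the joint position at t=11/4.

Δ: Δ0=2, Δ1=-1, Δ2=5/2
row 1: diag=10, rhs=-18; c'=3/10, d'=-9/5
row 2: denom=10−3·3/10=91/10; d'=(21−3·-9/5)/(91/10)=264/91
back: M2=264/91
back: M1=-9/5−3/10·264/91=-243/91
M: M0=0, M1=-243/91, M2=264/91, M3=0
seg 0: a=-5, c=M0/2=0, d=(M1−M0)/(6·2)=-81/364, b=Δ0−h0·(2M0+M1)/6=263/91
seg 1: a=-1, c=M1/2=-243/182, d=(M2−M1)/(6·3)=13/42, b=Δ1−h1·(2M1+M2)/6=20/91
seg 2: a=-4, c=M2/2=132/91, d=(M3−M2)/(6·2)=-22/91, b=Δ2−h2·(2M2+M3)/6=103/182
t_q=11/4 → seg 1, τ=3/4; S=-1+20/91·τ+-243/182·τ²+13/42·τ³=-16955/11648

  seg 0: a=-5 b=263/91 c=0 d=-81/364
  seg 1: a=-1 b=20/91 c=-243/182 d=13/42
  seg 2: a=-4 b=103/182 c=132/91 d=-22/91
S(11/4) = -16955/11648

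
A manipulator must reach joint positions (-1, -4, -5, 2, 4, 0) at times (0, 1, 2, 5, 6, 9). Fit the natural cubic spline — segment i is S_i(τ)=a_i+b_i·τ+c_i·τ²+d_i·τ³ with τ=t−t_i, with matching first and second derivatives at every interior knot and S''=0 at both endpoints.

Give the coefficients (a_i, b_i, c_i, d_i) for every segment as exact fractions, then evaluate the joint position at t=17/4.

  seg 0: a=-1 b=-5651/1665 c=0 d=656/1665
  seg 1: a=-4 b=-3683/1665 c=656/555 d=10/333
  seg 2: a=-5 b=403/1665 c=706/555 d=-2872/14985
  seg 3: a=2 b=899/333 c=-754/1665 d=-137/555
  seg 4: a=4 b=1754/1665 c=-1987/1665 d=1987/14985
S(17/4) = -147/740

Δ: Δ0=-3, Δ1=-1, Δ2=7/3, Δ3=2, Δ4=-4/3
row 1: diag=4, rhs=12; c'=1/4, d'=3
row 2: denom=8−1·1/4=31/4; d'=(20−1·3)/(31/4)=68/31
row 3: denom=8−3·12/31=212/31; d'=(-2−3·68/31)/(212/31)=-133/106
row 4: denom=8−1·31/212=1665/212; d'=(-20−1·-133/106)/(1665/212)=-3974/1665
back: M4=-3974/1665
back: M3=-133/106−31/212·-3974/1665=-1508/1665
back: M2=68/31−12/31·-1508/1665=1412/555
back: M1=3−1/4·1412/555=1312/555
M: M0=0, M1=1312/555, M2=1412/555, M3=-1508/1665, M4=-3974/1665, M5=0
seg 0: a=-1, c=M0/2=0, d=(M1−M0)/(6·1)=656/1665, b=Δ0−h0·(2M0+M1)/6=-5651/1665
seg 1: a=-4, c=M1/2=656/555, d=(M2−M1)/(6·1)=10/333, b=Δ1−h1·(2M1+M2)/6=-3683/1665
seg 2: a=-5, c=M2/2=706/555, d=(M3−M2)/(6·3)=-2872/14985, b=Δ2−h2·(2M2+M3)/6=403/1665
seg 3: a=2, c=M3/2=-754/1665, d=(M4−M3)/(6·1)=-137/555, b=Δ3−h3·(2M3+M4)/6=899/333
seg 4: a=4, c=M4/2=-1987/1665, d=(M5−M4)/(6·3)=1987/14985, b=Δ4−h4·(2M4+M5)/6=1754/1665
t_q=17/4 → seg 2, τ=9/4; S=-5+403/1665·τ+706/555·τ²+-2872/14985·τ³=-147/740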